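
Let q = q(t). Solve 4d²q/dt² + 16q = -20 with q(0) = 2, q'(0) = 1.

q = -5/4 + sin(2*t)/2 + 13*cos(2*t)/4

Divide through by 4: q'' + 4q = -5.
Characteristic equation r² + 4 = 0 has discriminant (0)² - 4·(4) = -16 < 0, so r = ± 2i.
Hence q_h = C1*cos(2*t) + C2*sin(2*t).
For the particular solution try q_p = A0. Substituting and matching coefficients of each power of t gives A0 = -5/4, so q_p = -5/4.
General solution: q = -5/4 + C1*cos(2*t) + C2*sin(2*t).
Apply the initial conditions: q(0) = -5/4 + C1 = 2 and q'(0) = 2*C2 = 1. Solving gives C1 = 13/4, C2 = 1/2.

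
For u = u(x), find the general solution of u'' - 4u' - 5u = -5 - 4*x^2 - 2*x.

u = 253/125 - 22*x/25 + 4*x**2/5 + C1*exp(-x) + C2*exp(5*x)

Characteristic equation r² - 4r - 5 = 0 factors as (r + 1)(r - 5) = 0, so r = -1, 5.
Hence u_h = C1*exp(-x) + C2*exp(5*x).
For the particular solution try u_p = A0 + A1*x + A2*x^2. Substituting and matching coefficients of each power of x gives A0 = 253/125, A1 = -22/25, A2 = 4/5, so u_p = 253/125 - 22*x/25 + 4*x^2/5.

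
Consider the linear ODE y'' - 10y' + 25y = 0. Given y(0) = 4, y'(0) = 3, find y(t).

y = 4*exp(5*t) - 17*t*exp(5*t)

Characteristic equation r² - 10r + 25 = 0 has discriminant (-10)² - 4·(25) = 0, so r = 5 is a repeated root.
Hence y_h = (C1 + C2*t)*exp(5*t).
Apply the initial conditions: y(0) = C1 = 4 and y'(0) = C2 + 5*C1 = 3. Solving gives C1 = 4, C2 = -17.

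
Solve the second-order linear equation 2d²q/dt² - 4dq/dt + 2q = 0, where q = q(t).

q = C1*exp(t) + C2*t*exp(t)

Divide through by 2: q'' - 2q' + q = 0.
Characteristic equation r² - 2r + 1 = 0 has discriminant (-2)² - 4·(1) = 0, so r = 1 is a repeated root.
Hence q_h = (C1 + C2*t)*exp(t).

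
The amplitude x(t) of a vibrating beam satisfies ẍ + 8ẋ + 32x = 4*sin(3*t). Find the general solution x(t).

x = -96*cos(3*t)/1105 + 92*sin(3*t)/1105 + C1*cos(4*t)*exp(-4*t) + C2*exp(-4*t)*sin(4*t)

Characteristic equation r² + 8r + 32 = 0 has discriminant (8)² - 4·(32) = -64 < 0, so r = -4 ± 4i.
Hence x_h = C1*cos(4*t)*exp(-4*t) + C2*exp(-4*t)*sin(4*t).
Try x_p = A*cos(3*t) + B*sin(3*t). Substituting and equating the coefficients of cos(3t) and sin(3t) gives A = -96/1105, B = 92/1105, so x_p = -96*cos(3*t)/1105 + 92*sin(3*t)/1105.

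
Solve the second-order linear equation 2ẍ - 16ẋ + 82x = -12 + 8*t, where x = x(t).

x = -214/1681 + 4*t/41 + C1*cos(5*t)*exp(4*t) + C2*exp(4*t)*sin(5*t)

Divide through by 2: x'' - 8x' + 41x = -6 + 4*t.
Characteristic equation r² - 8r + 41 = 0 has discriminant (-8)² - 4·(41) = -100 < 0, so r = 4 ± 5i.
Hence x_h = C1*cos(5*t)*exp(4*t) + C2*exp(4*t)*sin(5*t).
For the particular solution try x_p = A0 + A1*t. Substituting and matching coefficients of each power of t gives A0 = -214/1681, A1 = 4/41, so x_p = -214/1681 + 4*t/41.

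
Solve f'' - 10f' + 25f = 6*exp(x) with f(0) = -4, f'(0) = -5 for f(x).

f = -35*exp(5*x)/8 + 3*exp(x)/8 + 33*x*exp(5*x)/2

Characteristic equation r² - 10r + 25 = 0 has discriminant (-10)² - 4·(25) = 0, so r = 5 is a repeated root.
Hence f_h = (C1 + C2*x)*exp(5*x).
Try f_p = A*exp(x). Substituting into the equation and dividing by exp(x) gives A = 3/8, so f_p = 3*exp(x)/8.
General solution: f = 3*exp(x)/8 + C1*exp(5*x) + C2*x*exp(5*x).
Apply the initial conditions: f(0) = 3/8 + C1 = -4 and f'(0) = 3/8 + C2 + 5*C1 = -5. Solving gives C1 = -35/8, C2 = 33/2.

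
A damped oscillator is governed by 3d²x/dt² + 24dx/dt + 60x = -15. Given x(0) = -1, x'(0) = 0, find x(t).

Divide through by 3: x'' + 8x' + 20x = -5.
Characteristic equation r² + 8r + 20 = 0 has discriminant (8)² - 4·(20) = -16 < 0, so r = -4 ± 2i.
Hence x_h = C1*cos(2*t)*exp(-4*t) + C2*exp(-4*t)*sin(2*t).
For the particular solution try x_p = A0. Substituting and matching coefficients of each power of t gives A0 = -1/4, so x_p = -1/4.
General solution: x = -1/4 + C1*cos(2*t)*exp(-4*t) + C2*exp(-4*t)*sin(2*t).
Apply the initial conditions: x(0) = -1/4 + C1 = -1 and x'(0) = -4*C1 + 2*C2 = 0. Solving gives C1 = -3/4, C2 = -3/2.

x = -1/4 - 3*exp(-4*t)*sin(2*t)/2 - 3*cos(2*t)*exp(-4*t)/4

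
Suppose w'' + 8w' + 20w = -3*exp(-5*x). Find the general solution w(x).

Characteristic equation r² + 8r + 20 = 0 has discriminant (8)² - 4·(20) = -16 < 0, so r = -4 ± 2i.
Hence w_h = C1*cos(2*x)*exp(-4*x) + C2*exp(-4*x)*sin(2*x).
Try w_p = A*exp(-5*x). Substituting into the equation and dividing by exp(-5*x) gives A = -3/5, so w_p = -3*exp(-5*x)/5.

w = -3*exp(-5*x)/5 + C1*cos(2*x)*exp(-4*x) + C2*exp(-4*x)*sin(2*x)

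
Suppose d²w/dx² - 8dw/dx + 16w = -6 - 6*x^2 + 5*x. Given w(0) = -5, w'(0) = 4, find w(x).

w = -23/64 - 297*exp(4*x)/64 - 3*x**2/8 - x/16 + 181*x*exp(4*x)/8

Characteristic equation r² - 8r + 16 = 0 has discriminant (-8)² - 4·(16) = 0, so r = 4 is a repeated root.
Hence w_h = (C1 + C2*x)*exp(4*x).
For the particular solution try w_p = A0 + A1*x + A2*x^2. Substituting and matching coefficients of each power of x gives A0 = -23/64, A1 = -1/16, A2 = -3/8, so w_p = -23/64 - 3*x^2/8 - x/16.
General solution: w = -23/64 - 3*x^2/8 - x/16 + C1*exp(4*x) + C2*x*exp(4*x).
Apply the initial conditions: w(0) = -23/64 + C1 = -5 and w'(0) = -1/16 + C2 + 4*C1 = 4. Solving gives C1 = -297/64, C2 = 181/8.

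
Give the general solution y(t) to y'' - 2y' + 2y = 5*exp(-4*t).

y = 5*exp(-4*t)/26 + C1*cos(t)*exp(t) + C2*exp(t)*sin(t)

Characteristic equation r² - 2r + 2 = 0 has discriminant (-2)² - 4·(2) = -4 < 0, so r = 1 ± i.
Hence y_h = C1*cos(t)*exp(t) + C2*exp(t)*sin(t).
Try y_p = A*exp(-4*t). Substituting into the equation and dividing by exp(-4*t) gives A = 5/26, so y_p = 5*exp(-4*t)/26.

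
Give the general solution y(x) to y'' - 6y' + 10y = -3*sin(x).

Characteristic equation r² - 6r + 10 = 0 has discriminant (-6)² - 4·(10) = -4 < 0, so r = 3 ± i.
Hence y_h = C1*cos(x)*exp(3*x) + C2*exp(3*x)*sin(x).
Try y_p = A*cos(x) + B*sin(x). Substituting and equating the coefficients of cos(x) and sin(x) gives A = -2/13, B = -3/13, so y_p = -3*sin(x)/13 - 2*cos(x)/13.

y = -3*sin(x)/13 - 2*cos(x)/13 + C1*cos(x)*exp(3*x) + C2*exp(3*x)*sin(x)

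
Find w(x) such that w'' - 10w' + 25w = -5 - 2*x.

w = -29/125 - 2*x/25 + C1*exp(5*x) + C2*x*exp(5*x)

Characteristic equation r² - 10r + 25 = 0 has discriminant (-10)² - 4·(25) = 0, so r = 5 is a repeated root.
Hence w_h = (C1 + C2*x)*exp(5*x).
For the particular solution try w_p = A0 + A1*x. Substituting and matching coefficients of each power of x gives A0 = -29/125, A1 = -2/25, so w_p = -29/125 - 2*x/25.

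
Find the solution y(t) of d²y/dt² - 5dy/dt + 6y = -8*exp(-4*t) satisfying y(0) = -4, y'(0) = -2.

Characteristic equation r² - 5r + 6 = 0 factors as (r - 3)(r - 2) = 0, so r = 3, 2.
Hence y_h = C1*exp(3*t) + C2*exp(2*t).
Try y_p = A*exp(-4*t). Substituting into the equation and dividing by exp(-4*t) gives A = -4/21, so y_p = -4*exp(-4*t)/21.
General solution: y = -4*exp(-4*t)/21 + C1*exp(3*t) + C2*exp(2*t).
Apply the initial conditions: y(0) = -4/21 + C1 + C2 = -4 and y'(0) = 16/21 + 2*C2 + 3*C1 = -2. Solving gives C1 = 34/7, C2 = -26/3.

y = -26*exp(2*t)/3 - 4*exp(-4*t)/21 + 34*exp(3*t)/7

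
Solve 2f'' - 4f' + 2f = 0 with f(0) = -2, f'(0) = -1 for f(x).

Divide through by 2: f'' - 2f' + f = 0.
Characteristic equation r² - 2r + 1 = 0 has discriminant (-2)² - 4·(1) = 0, so r = 1 is a repeated root.
Hence f_h = (C1 + C2*x)*exp(x).
Apply the initial conditions: f(0) = C1 = -2 and f'(0) = C1 + C2 = -1. Solving gives C1 = -2, C2 = 1.

f = -2*exp(x) + x*exp(x)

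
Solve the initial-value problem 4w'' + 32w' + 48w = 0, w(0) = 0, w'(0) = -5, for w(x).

Divide through by 4: w'' + 8w' + 12w = 0.
Characteristic equation r² + 8r + 12 = 0 factors as (r + 2)(r + 6) = 0, so r = -2, -6.
Hence w_h = C1*exp(-2*x) + C2*exp(-6*x).
Apply the initial conditions: w(0) = C1 + C2 = 0 and w'(0) = -6*C2 - 2*C1 = -5. Solving gives C1 = -5/4, C2 = 5/4.

w = -5*exp(-2*x)/4 + 5*exp(-6*x)/4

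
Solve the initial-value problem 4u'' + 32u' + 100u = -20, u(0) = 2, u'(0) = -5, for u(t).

Divide through by 4: u'' + 8u' + 25u = -5.
Characteristic equation r² + 8r + 25 = 0 has discriminant (8)² - 4·(25) = -36 < 0, so r = -4 ± 3i.
Hence u_h = C1*cos(3*t)*exp(-4*t) + C2*exp(-4*t)*sin(3*t).
For the particular solution try u_p = A0. Substituting and matching coefficients of each power of t gives A0 = -1/5, so u_p = -1/5.
General solution: u = -1/5 + C1*cos(3*t)*exp(-4*t) + C2*exp(-4*t)*sin(3*t).
Apply the initial conditions: u(0) = -1/5 + C1 = 2 and u'(0) = -4*C1 + 3*C2 = -5. Solving gives C1 = 11/5, C2 = 19/15.

u = -1/5 + 11*cos(3*t)*exp(-4*t)/5 + 19*exp(-4*t)*sin(3*t)/15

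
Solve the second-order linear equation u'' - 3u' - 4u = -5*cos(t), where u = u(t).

Characteristic equation r² - 3r - 4 = 0 factors as (r + 1)(r - 4) = 0, so r = -1, 4.
Hence u_h = C1*exp(-t) + C2*exp(4*t).
Try u_p = A*cos(t) + B*sin(t). Substituting and equating the coefficients of cos(t) and sin(t) gives A = 25/34, B = 15/34, so u_p = 15*sin(t)/34 + 25*cos(t)/34.

u = 15*sin(t)/34 + 25*cos(t)/34 + C1*exp(-t) + C2*exp(4*t)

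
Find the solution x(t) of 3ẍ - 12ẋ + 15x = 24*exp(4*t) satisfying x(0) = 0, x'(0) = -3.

x = 8*exp(4*t)/5 - 31*exp(2*t)*sin(t)/5 - 8*cos(t)*exp(2*t)/5

Divide through by 3: x'' - 4x' + 5x = 8*exp(4*t).
Characteristic equation r² - 4r + 5 = 0 has discriminant (-4)² - 4·(5) = -4 < 0, so r = 2 ± i.
Hence x_h = C1*cos(t)*exp(2*t) + C2*exp(2*t)*sin(t).
Try x_p = A*exp(4*t). Substituting into the equation and dividing by exp(4*t) gives A = 8/5, so x_p = 8*exp(4*t)/5.
General solution: x = 8*exp(4*t)/5 + C1*cos(t)*exp(2*t) + C2*exp(2*t)*sin(t).
Apply the initial conditions: x(0) = 8/5 + C1 = 0 and x'(0) = 32/5 + C2 + 2*C1 = -3. Solving gives C1 = -8/5, C2 = -31/5.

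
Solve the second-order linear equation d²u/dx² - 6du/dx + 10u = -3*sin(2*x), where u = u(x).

u = -cos(2*x)/5 - sin(2*x)/10 + C1*cos(x)*exp(3*x) + C2*exp(3*x)*sin(x)

Characteristic equation r² - 6r + 10 = 0 has discriminant (-6)² - 4·(10) = -4 < 0, so r = 3 ± i.
Hence u_h = C1*cos(x)*exp(3*x) + C2*exp(3*x)*sin(x).
Try u_p = A*cos(2*x) + B*sin(2*x). Substituting and equating the coefficients of cos(2x) and sin(2x) gives A = -1/5, B = -1/10, so u_p = -cos(2*x)/5 - sin(2*x)/10.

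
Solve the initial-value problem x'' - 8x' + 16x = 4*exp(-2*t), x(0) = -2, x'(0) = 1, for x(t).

Characteristic equation r² - 8r + 16 = 0 has discriminant (-8)² - 4·(16) = 0, so r = 4 is a repeated root.
Hence x_h = (C1 + C2*t)*exp(4*t).
Try x_p = A*exp(-2*t). Substituting into the equation and dividing by exp(-2*t) gives A = 1/9, so x_p = exp(-2*t)/9.
General solution: x = exp(-2*t)/9 + C1*exp(4*t) + C2*t*exp(4*t).
Apply the initial conditions: x(0) = 1/9 + C1 = -2 and x'(0) = -2/9 + C2 + 4*C1 = 1. Solving gives C1 = -19/9, C2 = 29/3.

x = -19*exp(4*t)/9 + exp(-2*t)/9 + 29*t*exp(4*t)/3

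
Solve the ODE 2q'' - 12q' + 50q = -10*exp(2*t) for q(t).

q = -5*exp(2*t)/17 + C1*cos(4*t)*exp(3*t) + C2*exp(3*t)*sin(4*t)

Divide through by 2: q'' - 6q' + 25q = -5*exp(2*t).
Characteristic equation r² - 6r + 25 = 0 has discriminant (-6)² - 4·(25) = -64 < 0, so r = 3 ± 4i.
Hence q_h = C1*cos(4*t)*exp(3*t) + C2*exp(3*t)*sin(4*t).
Try q_p = A*exp(2*t). Substituting into the equation and dividing by exp(2*t) gives A = -5/17, so q_p = -5*exp(2*t)/17.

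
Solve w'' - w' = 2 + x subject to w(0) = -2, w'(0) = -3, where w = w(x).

Characteristic equation r² - r = 0 factors as (r - 1)r = 0, so r = 1, 0.
Hence w_h = C1*exp(x) + C2.
Since 0 is a characteristic root (multiplicity 1), multiply the polynomial trial by x: try w_p = x*(A0 + A1*x). Substituting and matching coefficients of each power of x gives A0 = -3, A1 = -1/2, so w_p = -3*x - x^2/2.
General solution: w = C2 - 3*x - x^2/2 + C1*exp(x).
Apply the initial conditions: w(0) = C1 + C2 = -2 and w'(0) = -3 + C1 = -3. Solving gives C1 = 0, C2 = -2.

w = -2 - 3*x - x**2/2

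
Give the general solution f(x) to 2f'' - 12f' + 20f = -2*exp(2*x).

f = -exp(2*x)/2 + C1*cos(x)*exp(3*x) + C2*exp(3*x)*sin(x)

Divide through by 2: f'' - 6f' + 10f = -exp(2*x).
Characteristic equation r² - 6r + 10 = 0 has discriminant (-6)² - 4·(10) = -4 < 0, so r = 3 ± i.
Hence f_h = C1*cos(x)*exp(3*x) + C2*exp(3*x)*sin(x).
Try f_p = A*exp(2*x). Substituting into the equation and dividing by exp(2*x) gives A = -1/2, so f_p = -exp(2*x)/2.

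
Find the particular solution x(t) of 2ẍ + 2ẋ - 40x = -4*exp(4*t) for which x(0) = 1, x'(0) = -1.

Divide through by 2: x'' + x' - 20x = -2*exp(4*t).
Characteristic equation r² + r - 20 = 0 factors as (r - 4)(r + 5) = 0, so r = 4, -5.
Hence x_h = C1*exp(4*t) + C2*exp(-5*t).
Since exp(4*t) solves the homogeneous equation (r = 4 is a root of multiplicity 1), multiply the trial by t. Try x_p = A*t*exp(4*t). Substituting into the equation and dividing by exp(4*t) gives A = -2/9, so x_p = -2*t*exp(4*t)/9.
General solution: x = C1*exp(4*t) + C2*exp(-5*t) - 2*t*exp(4*t)/9.
Apply the initial conditions: x(0) = C1 + C2 = 1 and x'(0) = -2/9 - 5*C2 + 4*C1 = -1. Solving gives C1 = 38/81, C2 = 43/81.

x = 38*exp(4*t)/81 + 43*exp(-5*t)/81 - 2*t*exp(4*t)/9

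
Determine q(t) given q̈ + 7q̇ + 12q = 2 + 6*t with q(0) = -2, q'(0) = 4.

Characteristic equation r² + 7r + 12 = 0 factors as (r + 4)(r + 3) = 0, so r = -4, -3.
Hence q_h = C1*exp(-4*t) + C2*exp(-3*t).
For the particular solution try q_p = A0 + A1*t. Substituting and matching coefficients of each power of t gives A0 = -1/8, A1 = 1/2, so q_p = -1/8 + t/2.
General solution: q = -1/8 + t/2 + C1*exp(-4*t) + C2*exp(-3*t).
Apply the initial conditions: q(0) = -1/8 + C1 + C2 = -2 and q'(0) = 1/2 - 4*C1 - 3*C2 = 4. Solving gives C1 = 17/8, C2 = -4.

q = -1/8 + t/2 - 4*exp(-3*t) + 17*exp(-4*t)/8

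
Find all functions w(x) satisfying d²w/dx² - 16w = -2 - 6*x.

w = 1/8 + 3*x/8 + C1*exp(4*x) + C2*exp(-4*x)

Characteristic equation r² - 16 = 0 factors as (r - 4)(r + 4) = 0, so r = 4, -4.
Hence w_h = C1*exp(4*x) + C2*exp(-4*x).
For the particular solution try w_p = A0 + A1*x. Substituting and matching coefficients of each power of x gives A0 = 1/8, A1 = 3/8, so w_p = 1/8 + 3*x/8.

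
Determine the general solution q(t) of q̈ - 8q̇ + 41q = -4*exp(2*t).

Characteristic equation r² - 8r + 41 = 0 has discriminant (-8)² - 4·(41) = -100 < 0, so r = 4 ± 5i.
Hence q_h = C1*cos(5*t)*exp(4*t) + C2*exp(4*t)*sin(5*t).
Try q_p = A*exp(2*t). Substituting into the equation and dividing by exp(2*t) gives A = -4/29, so q_p = -4*exp(2*t)/29.

q = -4*exp(2*t)/29 + C1*cos(5*t)*exp(4*t) + C2*exp(4*t)*sin(5*t)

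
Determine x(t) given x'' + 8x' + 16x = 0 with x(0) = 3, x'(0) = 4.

Characteristic equation r² + 8r + 16 = 0 has discriminant (8)² - 4·(16) = 0, so r = -4 is a repeated root.
Hence x_h = (C1 + C2*t)*exp(-4*t).
Apply the initial conditions: x(0) = C1 = 3 and x'(0) = C2 - 4*C1 = 4. Solving gives C1 = 3, C2 = 16.

x = 3*exp(-4*t) + 16*t*exp(-4*t)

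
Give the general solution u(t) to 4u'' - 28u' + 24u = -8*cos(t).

Divide through by 4: u'' - 7u' + 6u = -2*cos(t).
Characteristic equation r² - 7r + 6 = 0 factors as (r - 1)(r - 6) = 0, so r = 1, 6.
Hence u_h = C1*exp(t) + C2*exp(6*t).
Try u_p = A*cos(t) + B*sin(t). Substituting and equating the coefficients of cos(t) and sin(t) gives A = -5/37, B = 7/37, so u_p = -5*cos(t)/37 + 7*sin(t)/37.

u = -5*cos(t)/37 + 7*sin(t)/37 + C1*exp(t) + C2*exp(6*t)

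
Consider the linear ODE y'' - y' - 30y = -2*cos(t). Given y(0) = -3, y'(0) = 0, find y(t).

y = -567*exp(6*t)/407 - 239*exp(-5*t)/143 + sin(t)/481 + 31*cos(t)/481

Characteristic equation r² - r - 30 = 0 factors as (r + 5)(r - 6) = 0, so r = -5, 6.
Hence y_h = C1*exp(-5*t) + C2*exp(6*t).
Try y_p = A*cos(t) + B*sin(t). Substituting and equating the coefficients of cos(t) and sin(t) gives A = 31/481, B = 1/481, so y_p = sin(t)/481 + 31*cos(t)/481.
General solution: y = sin(t)/481 + 31*cos(t)/481 + C1*exp(-5*t) + C2*exp(6*t).
Apply the initial conditions: y(0) = 31/481 + C1 + C2 = -3 and y'(0) = 1/481 - 5*C1 + 6*C2 = 0. Solving gives C1 = -239/143, C2 = -567/407.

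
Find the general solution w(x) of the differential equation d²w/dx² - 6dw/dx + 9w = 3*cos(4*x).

w = -72*sin(4*x)/625 - 21*cos(4*x)/625 + C1*exp(3*x) + C2*x*exp(3*x)

Characteristic equation r² - 6r + 9 = 0 has discriminant (-6)² - 4·(9) = 0, so r = 3 is a repeated root.
Hence w_h = (C1 + C2*x)*exp(3*x).
Try w_p = A*cos(4*x) + B*sin(4*x). Substituting and equating the coefficients of cos(4x) and sin(4x) gives A = -21/625, B = -72/625, so w_p = -72*sin(4*x)/625 - 21*cos(4*x)/625.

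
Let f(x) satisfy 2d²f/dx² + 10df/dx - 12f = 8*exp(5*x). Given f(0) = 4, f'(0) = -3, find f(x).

Divide through by 2: f'' + 5f' - 6f = 4*exp(5*x).
Characteristic equation r² + 5r - 6 = 0 factors as (r - 1)(r + 6) = 0, so r = 1, -6.
Hence f_h = C1*exp(x) + C2*exp(-6*x).
Try f_p = A*exp(5*x). Substituting into the equation and dividing by exp(5*x) gives A = 1/11, so f_p = exp(5*x)/11.
General solution: f = exp(5*x)/11 + C1*exp(x) + C2*exp(-6*x).
Apply the initial conditions: f(0) = 1/11 + C1 + C2 = 4 and f'(0) = 5/11 + C1 - 6*C2 = -3. Solving gives C1 = 20/7, C2 = 81/77.

f = exp(5*x)/11 + 20*exp(x)/7 + 81*exp(-6*x)/77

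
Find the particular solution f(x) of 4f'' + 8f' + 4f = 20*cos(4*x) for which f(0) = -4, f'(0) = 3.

f = -1081*exp(-x)/289 - 75*cos(4*x)/289 + 40*sin(4*x)/289 - 22*x*exp(-x)/17

Divide through by 4: f'' + 2f' + f = 5*cos(4*x).
Characteristic equation r² + 2r + 1 = 0 has discriminant (2)² - 4·(1) = 0, so r = -1 is a repeated root.
Hence f_h = (C1 + C2*x)*exp(-x).
Try f_p = A*cos(4*x) + B*sin(4*x). Substituting and equating the coefficients of cos(4x) and sin(4x) gives A = -75/289, B = 40/289, so f_p = -75*cos(4*x)/289 + 40*sin(4*x)/289.
General solution: f = -75*cos(4*x)/289 + 40*sin(4*x)/289 + C1*exp(-x) + C2*x*exp(-x).
Apply the initial conditions: f(0) = -75/289 + C1 = -4 and f'(0) = 160/289 + C2 - C1 = 3. Solving gives C1 = -1081/289, C2 = -22/17.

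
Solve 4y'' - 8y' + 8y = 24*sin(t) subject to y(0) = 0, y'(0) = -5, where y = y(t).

Divide through by 4: y'' - 2y' + 2y = 6*sin(t).
Characteristic equation r² - 2r + 2 = 0 has discriminant (-2)² - 4·(2) = -4 < 0, so r = 1 ± i.
Hence y_h = C1*cos(t)*exp(t) + C2*exp(t)*sin(t).
Try y_p = A*cos(t) + B*sin(t). Substituting and equating the coefficients of cos(t) and sin(t) gives A = 12/5, B = 6/5, so y_p = 6*sin(t)/5 + 12*cos(t)/5.
General solution: y = 6*sin(t)/5 + 12*cos(t)/5 + C1*cos(t)*exp(t) + C2*exp(t)*sin(t).
Apply the initial conditions: y(0) = 12/5 + C1 = 0 and y'(0) = 6/5 + C1 + C2 = -5. Solving gives C1 = -12/5, C2 = -19/5.

y = 6*sin(t)/5 + 12*cos(t)/5 - 19*exp(t)*sin(t)/5 - 12*cos(t)*exp(t)/5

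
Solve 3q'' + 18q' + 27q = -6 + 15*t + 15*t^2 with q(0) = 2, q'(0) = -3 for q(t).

q = -2/9 - 5*t/27 + 5*t**2/9 + 20*exp(-3*t)/9 + 104*t*exp(-3*t)/27

Divide through by 3: q'' + 6q' + 9q = -2 + 5*t + 5*t^2.
Characteristic equation r² + 6r + 9 = 0 has discriminant (6)² - 4·(9) = 0, so r = -3 is a repeated root.
Hence q_h = (C1 + C2*t)*exp(-3*t).
For the particular solution try q_p = A0 + A1*t + A2*t^2. Substituting and matching coefficients of each power of t gives A0 = -2/9, A1 = -5/27, A2 = 5/9, so q_p = -2/9 - 5*t/27 + 5*t^2/9.
General solution: q = -2/9 - 5*t/27 + 5*t^2/9 + C1*exp(-3*t) + C2*t*exp(-3*t).
Apply the initial conditions: q(0) = -2/9 + C1 = 2 and q'(0) = -5/27 + C2 - 3*C1 = -3. Solving gives C1 = 20/9, C2 = 104/27.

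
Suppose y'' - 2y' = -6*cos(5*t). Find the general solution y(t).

Characteristic equation r² - 2r = 0 factors as (r - 2)r = 0, so r = 2, 0.
Hence y_h = C1*exp(2*t) + C2.
Try y_p = A*cos(5*t) + B*sin(5*t). Substituting and equating the coefficients of cos(5t) and sin(5t) gives A = 6/29, B = 12/145, so y_p = 6*cos(5*t)/29 + 12*sin(5*t)/145.

y = C2 + 6*cos(5*t)/29 + 12*sin(5*t)/145 + C1*exp(2*t)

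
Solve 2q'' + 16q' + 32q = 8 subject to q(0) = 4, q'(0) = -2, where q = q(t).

Divide through by 2: q'' + 8q' + 16q = 4.
Characteristic equation r² + 8r + 16 = 0 has discriminant (8)² - 4·(16) = 0, so r = -4 is a repeated root.
Hence q_h = (C1 + C2*t)*exp(-4*t).
For the particular solution try q_p = A0. Substituting and matching coefficients of each power of t gives A0 = 1/4, so q_p = 1/4.
General solution: q = 1/4 + C1*exp(-4*t) + C2*t*exp(-4*t).
Apply the initial conditions: q(0) = 1/4 + C1 = 4 and q'(0) = C2 - 4*C1 = -2. Solving gives C1 = 15/4, C2 = 13.

q = 1/4 + 15*exp(-4*t)/4 + 13*t*exp(-4*t)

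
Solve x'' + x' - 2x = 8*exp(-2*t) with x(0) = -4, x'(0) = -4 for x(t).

x = -28*exp(t)/9 - 8*exp(-2*t)/9 - 8*t*exp(-2*t)/3

Characteristic equation r² + r - 2 = 0 factors as (r - 1)(r + 2) = 0, so r = 1, -2.
Hence x_h = C1*exp(t) + C2*exp(-2*t).
Since exp(-2*t) solves the homogeneous equation (r = -2 is a root of multiplicity 1), multiply the trial by t. Try x_p = A*t*exp(-2*t). Substituting into the equation and dividing by exp(-2*t) gives A = -8/3, so x_p = -8*t*exp(-2*t)/3.
General solution: x = C1*exp(t) + C2*exp(-2*t) - 8*t*exp(-2*t)/3.
Apply the initial conditions: x(0) = C1 + C2 = -4 and x'(0) = -8/3 + C1 - 2*C2 = -4. Solving gives C1 = -28/9, C2 = -8/9.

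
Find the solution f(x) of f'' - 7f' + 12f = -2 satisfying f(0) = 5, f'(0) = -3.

f = -1/6 - 37*exp(4*x)/2 + 71*exp(3*x)/3

Characteristic equation r² - 7r + 12 = 0 factors as (r - 3)(r - 4) = 0, so r = 3, 4.
Hence f_h = C1*exp(3*x) + C2*exp(4*x).
For the particular solution try f_p = A0. Substituting and matching coefficients of each power of x gives A0 = -1/6, so f_p = -1/6.
General solution: f = -1/6 + C1*exp(3*x) + C2*exp(4*x).
Apply the initial conditions: f(0) = -1/6 + C1 + C2 = 5 and f'(0) = 3*C1 + 4*C2 = -3. Solving gives C1 = 71/3, C2 = -37/2.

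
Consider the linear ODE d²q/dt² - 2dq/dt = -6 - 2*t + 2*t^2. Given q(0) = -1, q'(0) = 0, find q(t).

q = 1/2 + 3*t - 3*exp(2*t)/2 - t**3/3

Characteristic equation r² - 2r = 0 factors as (r - 2)r = 0, so r = 2, 0.
Hence q_h = C1*exp(2*t) + C2.
Since 0 is a characteristic root (multiplicity 1), multiply the polynomial trial by t: try q_p = t*(A0 + A1*t + A2*t^2). Substituting and matching coefficients of each power of t gives A0 = 3, A1 = 0, A2 = -1/3, so q_p = 3*t - t^3/3.
General solution: q = C2 + 3*t - t^3/3 + C1*exp(2*t).
Apply the initial conditions: q(0) = C1 + C2 = -1 and q'(0) = 3 + 2*C1 = 0. Solving gives C1 = -3/2, C2 = 1/2.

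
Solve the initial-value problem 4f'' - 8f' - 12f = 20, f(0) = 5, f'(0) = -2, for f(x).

f = -5/3 + 7*exp(3*x)/6 + 11*exp(-x)/2

Divide through by 4: f'' - 2f' - 3f = 5.
Characteristic equation r² - 2r - 3 = 0 factors as (r + 1)(r - 3) = 0, so r = -1, 3.
Hence f_h = C1*exp(-x) + C2*exp(3*x).
For the particular solution try f_p = A0. Substituting and matching coefficients of each power of x gives A0 = -5/3, so f_p = -5/3.
General solution: f = -5/3 + C1*exp(-x) + C2*exp(3*x).
Apply the initial conditions: f(0) = -5/3 + C1 + C2 = 5 and f'(0) = -C1 + 3*C2 = -2. Solving gives C1 = 11/2, C2 = 7/6.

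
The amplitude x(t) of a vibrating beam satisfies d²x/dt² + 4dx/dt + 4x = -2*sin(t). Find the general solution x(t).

Characteristic equation r² + 4r + 4 = 0 has discriminant (4)² - 4·(4) = 0, so r = -2 is a repeated root.
Hence x_h = (C1 + C2*t)*exp(-2*t).
Try x_p = A*cos(t) + B*sin(t). Substituting and equating the coefficients of cos(t) and sin(t) gives A = 8/25, B = -6/25, so x_p = -6*sin(t)/25 + 8*cos(t)/25.

x = -6*sin(t)/25 + 8*cos(t)/25 + C1*exp(-2*t) + C2*t*exp(-2*t)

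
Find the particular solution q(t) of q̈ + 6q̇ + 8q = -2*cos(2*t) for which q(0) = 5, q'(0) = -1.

q = -47*exp(-4*t)/10 - 3*sin(2*t)/20 - cos(2*t)/20 + 39*exp(-2*t)/4

Characteristic equation r² + 6r + 8 = 0 factors as (r + 4)(r + 2) = 0, so r = -4, -2.
Hence q_h = C1*exp(-4*t) + C2*exp(-2*t).
Try q_p = A*cos(2*t) + B*sin(2*t). Substituting and equating the coefficients of cos(2t) and sin(2t) gives A = -1/20, B = -3/20, so q_p = -3*sin(2*t)/20 - cos(2*t)/20.
General solution: q = -3*sin(2*t)/20 - cos(2*t)/20 + C1*exp(-4*t) + C2*exp(-2*t).
Apply the initial conditions: q(0) = -1/20 + C1 + C2 = 5 and q'(0) = -3/10 - 4*C1 - 2*C2 = -1. Solving gives C1 = -47/10, C2 = 39/4.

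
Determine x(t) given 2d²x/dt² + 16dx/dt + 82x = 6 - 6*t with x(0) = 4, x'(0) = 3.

Divide through by 2: x'' + 8x' + 41x = 3 - 3*t.
Characteristic equation r² + 8r + 41 = 0 has discriminant (8)² - 4·(41) = -100 < 0, so r = -4 ± 5i.
Hence x_h = C1*cos(5*t)*exp(-4*t) + C2*exp(-4*t)*sin(5*t).
For the particular solution try x_p = A0 + A1*t. Substituting and matching coefficients of each power of t gives A0 = 147/1681, A1 = -3/41, so x_p = 147/1681 - 3*t/41.
General solution: x = 147/1681 - 3*t/41 + C1*cos(5*t)*exp(-4*t) + C2*exp(-4*t)*sin(5*t).
Apply the initial conditions: x(0) = 147/1681 + C1 = 4 and x'(0) = -3/41 - 4*C1 + 5*C2 = 3. Solving gives C1 = 6577/1681, C2 = 31474/8405.

x = 147/1681 - 3*t/41 + 6577*cos(5*t)*exp(-4*t)/1681 + 31474*exp(-4*t)*sin(5*t)/8405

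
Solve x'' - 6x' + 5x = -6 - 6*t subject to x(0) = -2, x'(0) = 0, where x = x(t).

Characteristic equation r² - 6r + 5 = 0 factors as (r - 5)(r - 1) = 0, so r = 5, 1.
Hence x_h = C1*exp(5*t) + C2*exp(t).
For the particular solution try x_p = A0 + A1*t. Substituting and matching coefficients of each power of t gives A0 = -66/25, A1 = -6/5, so x_p = -66/25 - 6*t/5.
General solution: x = -66/25 - 6*t/5 + C1*exp(5*t) + C2*exp(t).
Apply the initial conditions: x(0) = -66/25 + C1 + C2 = -2 and x'(0) = -6/5 + C2 + 5*C1 = 0. Solving gives C1 = 7/50, C2 = 1/2.

x = -66/25 + exp(t)/2 - 6*t/5 + 7*exp(5*t)/50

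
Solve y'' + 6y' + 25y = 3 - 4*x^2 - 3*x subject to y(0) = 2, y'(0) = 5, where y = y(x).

y = 2237/15625 - 27*x/625 - 4*x**2/25 + 29013*cos(4*x)*exp(-3*x)/15625 + 165839*exp(-3*x)*sin(4*x)/62500

Characteristic equation r² + 6r + 25 = 0 has discriminant (6)² - 4·(25) = -64 < 0, so r = -3 ± 4i.
Hence y_h = C1*cos(4*x)*exp(-3*x) + C2*exp(-3*x)*sin(4*x).
For the particular solution try y_p = A0 + A1*x + A2*x^2. Substituting and matching coefficients of each power of x gives A0 = 2237/15625, A1 = -27/625, A2 = -4/25, so y_p = 2237/15625 - 27*x/625 - 4*x^2/25.
General solution: y = 2237/15625 - 27*x/625 - 4*x^2/25 + C1*cos(4*x)*exp(-3*x) + C2*exp(-3*x)*sin(4*x).
Apply the initial conditions: y(0) = 2237/15625 + C1 = 2 and y'(0) = -27/625 - 3*C1 + 4*C2 = 5. Solving gives C1 = 29013/15625, C2 = 165839/62500.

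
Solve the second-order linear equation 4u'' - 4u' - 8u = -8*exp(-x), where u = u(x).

u = C1*exp(-x) + C2*exp(2*x) + 2*x*exp(-x)/3

Divide through by 4: u'' - u' - 2u = -2*exp(-x).
Characteristic equation r² - r - 2 = 0 factors as (r + 1)(r - 2) = 0, so r = -1, 2.
Hence u_h = C1*exp(-x) + C2*exp(2*x).
Since exp(-x) solves the homogeneous equation (r = -1 is a root of multiplicity 1), multiply the trial by x. Try u_p = A*x*exp(-x). Substituting into the equation and dividing by exp(-x) gives A = 2/3, so u_p = 2*x*exp(-x)/3.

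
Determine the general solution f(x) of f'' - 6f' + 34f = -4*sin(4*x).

f = -8*cos(4*x)/75 - 2*sin(4*x)/25 + C1*cos(5*x)*exp(3*x) + C2*exp(3*x)*sin(5*x)

Characteristic equation r² - 6r + 34 = 0 has discriminant (-6)² - 4·(34) = -100 < 0, so r = 3 ± 5i.
Hence f_h = C1*cos(5*x)*exp(3*x) + C2*exp(3*x)*sin(5*x).
Try f_p = A*cos(4*x) + B*sin(4*x). Substituting and equating the coefficients of cos(4x) and sin(4x) gives A = -8/75, B = -2/25, so f_p = -8*cos(4*x)/75 - 2*sin(4*x)/25.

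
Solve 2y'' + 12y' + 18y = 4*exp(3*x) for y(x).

Divide through by 2: y'' + 6y' + 9y = 2*exp(3*x).
Characteristic equation r² + 6r + 9 = 0 has discriminant (6)² - 4·(9) = 0, so r = -3 is a repeated root.
Hence y_h = (C1 + C2*x)*exp(-3*x).
Try y_p = A*exp(3*x). Substituting into the equation and dividing by exp(3*x) gives A = 1/18, so y_p = exp(3*x)/18.

y = exp(3*x)/18 + C1*exp(-3*x) + C2*x*exp(-3*x)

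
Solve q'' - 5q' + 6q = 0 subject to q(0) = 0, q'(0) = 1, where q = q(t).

q = -exp(2*t) + exp(3*t)

Characteristic equation r² - 5r + 6 = 0 factors as (r - 3)(r - 2) = 0, so r = 3, 2.
Hence q_h = C1*exp(3*t) + C2*exp(2*t).
Apply the initial conditions: q(0) = C1 + C2 = 0 and q'(0) = 2*C2 + 3*C1 = 1. Solving gives C1 = 1, C2 = -1.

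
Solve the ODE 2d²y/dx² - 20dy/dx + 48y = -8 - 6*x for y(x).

y = -7/32 - x/8 + C1*exp(6*x) + C2*exp(4*x)

Divide through by 2: y'' - 10y' + 24y = -4 - 3*x.
Characteristic equation r² - 10r + 24 = 0 factors as (r - 6)(r - 4) = 0, so r = 6, 4.
Hence y_h = C1*exp(6*x) + C2*exp(4*x).
For the particular solution try y_p = A0 + A1*x. Substituting and matching coefficients of each power of x gives A0 = -7/32, A1 = -1/8, so y_p = -7/32 - x/8.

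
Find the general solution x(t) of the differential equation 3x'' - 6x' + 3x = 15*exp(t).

x = C1*exp(t) + 5*t**2*exp(t)/2 + C2*t*exp(t)

Divide through by 3: x'' - 2x' + x = 5*exp(t).
Characteristic equation r² - 2r + 1 = 0 has discriminant (-2)² - 4·(1) = 0, so r = 1 is a repeated root.
Hence x_h = (C1 + C2*t)*exp(t).
Since exp(t) solves the homogeneous equation (r = 1 is a root of multiplicity 2), multiply the trial by t^2. Try x_p = A*t^2*exp(t). Substituting into the equation and dividing by exp(t) gives A = 5/2, so x_p = 5*t^2*exp(t)/2.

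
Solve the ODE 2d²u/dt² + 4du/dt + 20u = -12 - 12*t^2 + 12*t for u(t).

Divide through by 2: u'' + 2u' + 10u = -6 - 6*t^2 + 6*t.
Characteristic equation r² + 2r + 10 = 0 has discriminant (2)² - 4·(10) = -36 < 0, so r = -1 ± 3i.
Hence u_h = C1*cos(3*t)*exp(-t) + C2*exp(-t)*sin(3*t).
For the particular solution try u_p = A0 + A1*t + A2*t^2. Substituting and matching coefficients of each power of t gives A0 = -81/125, A1 = 21/25, A2 = -3/5, so u_p = -81/125 - 3*t^2/5 + 21*t/25.

u = -81/125 - 3*t**2/5 + 21*t/25 + C1*cos(3*t)*exp(-t) + C2*exp(-t)*sin(3*t)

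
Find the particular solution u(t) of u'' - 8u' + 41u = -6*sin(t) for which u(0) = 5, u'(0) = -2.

Characteristic equation r² - 8r + 41 = 0 has discriminant (-8)² - 4·(41) = -100 < 0, so r = 4 ± 5i.
Hence u_h = C1*cos(5*t)*exp(4*t) + C2*exp(4*t)*sin(5*t).
Try u_p = A*cos(t) + B*sin(t). Substituting and equating the coefficients of cos(t) and sin(t) gives A = -3/104, B = -15/104, so u_p = -15*sin(t)/104 - 3*cos(t)/104.
General solution: u = -15*sin(t)/104 - 3*cos(t)/104 + C1*cos(5*t)*exp(4*t) + C2*exp(4*t)*sin(5*t).
Apply the initial conditions: u(0) = -3/104 + C1 = 5 and u'(0) = -15/104 + 4*C1 + 5*C2 = -2. Solving gives C1 = 523/104, C2 = -457/104.

u = -15*sin(t)/104 - 3*cos(t)/104 - 457*exp(4*t)*sin(5*t)/104 + 523*cos(5*t)*exp(4*t)/104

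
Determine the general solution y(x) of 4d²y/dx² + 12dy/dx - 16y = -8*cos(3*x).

Divide through by 4: y'' + 3y' - 4y = -2*cos(3*x).
Characteristic equation r² + 3r - 4 = 0 factors as (r - 1)(r + 4) = 0, so r = 1, -4.
Hence y_h = C1*exp(x) + C2*exp(-4*x).
Try y_p = A*cos(3*x) + B*sin(3*x). Substituting and equating the coefficients of cos(3x) and sin(3x) gives A = 13/125, B = -9/125, so y_p = -9*sin(3*x)/125 + 13*cos(3*x)/125.

y = -9*sin(3*x)/125 + 13*cos(3*x)/125 + C1*exp(x) + C2*exp(-4*x)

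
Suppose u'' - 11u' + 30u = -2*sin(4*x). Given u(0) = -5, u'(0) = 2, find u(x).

u = -1304*exp(5*x)/41 - 22*cos(4*x)/533 - 7*sin(4*x)/533 + 349*exp(6*x)/13

Characteristic equation r² - 11r + 30 = 0 factors as (r - 6)(r - 5) = 0, so r = 6, 5.
Hence u_h = C1*exp(6*x) + C2*exp(5*x).
Try u_p = A*cos(4*x) + B*sin(4*x). Substituting and equating the coefficients of cos(4x) and sin(4x) gives A = -22/533, B = -7/533, so u_p = -22*cos(4*x)/533 - 7*sin(4*x)/533.
General solution: u = -22*cos(4*x)/533 - 7*sin(4*x)/533 + C1*exp(6*x) + C2*exp(5*x).
Apply the initial conditions: u(0) = -22/533 + C1 + C2 = -5 and u'(0) = -28/533 + 5*C2 + 6*C1 = 2. Solving gives C1 = 349/13, C2 = -1304/41.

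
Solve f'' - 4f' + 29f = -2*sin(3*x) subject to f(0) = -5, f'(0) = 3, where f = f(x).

Characteristic equation r² - 4r + 29 = 0 has discriminant (-4)² - 4·(29) = -100 < 0, so r = 2 ± 5i.
Hence f_h = C1*cos(5*x)*exp(2*x) + C2*exp(2*x)*sin(5*x).
Try f_p = A*cos(3*x) + B*sin(3*x). Substituting and equating the coefficients of cos(3x) and sin(3x) gives A = -3/68, B = -5/68, so f_p = -5*sin(3*x)/68 - 3*cos(3*x)/68.
General solution: f = -5*sin(3*x)/68 - 3*cos(3*x)/68 + C1*cos(5*x)*exp(2*x) + C2*exp(2*x)*sin(5*x).
Apply the initial conditions: f(0) = -3/68 + C1 = -5 and f'(0) = -15/68 + 2*C1 + 5*C2 = 3. Solving gives C1 = -337/68, C2 = 893/340.

f = -5*sin(3*x)/68 - 3*cos(3*x)/68 - 337*cos(5*x)*exp(2*x)/68 + 893*exp(2*x)*sin(5*x)/340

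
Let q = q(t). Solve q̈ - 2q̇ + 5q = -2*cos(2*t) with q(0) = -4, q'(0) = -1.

Characteristic equation r² - 2r + 5 = 0 has discriminant (-2)² - 4·(5) = -16 < 0, so r = 1 ± 2i.
Hence q_h = C1*cos(2*t)*exp(t) + C2*exp(t)*sin(2*t).
Try q_p = A*cos(2*t) + B*sin(2*t). Substituting and equating the coefficients of cos(2t) and sin(2t) gives A = -2/17, B = 8/17, so q_p = -2*cos(2*t)/17 + 8*sin(2*t)/17.
General solution: q = -2*cos(2*t)/17 + 8*sin(2*t)/17 + C1*cos(2*t)*exp(t) + C2*exp(t)*sin(2*t).
Apply the initial conditions: q(0) = -2/17 + C1 = -4 and q'(0) = 16/17 + C1 + 2*C2 = -1. Solving gives C1 = -66/17, C2 = 33/34.

q = -2*cos(2*t)/17 + 8*sin(2*t)/17 - 66*cos(2*t)*exp(t)/17 + 33*exp(t)*sin(2*t)/34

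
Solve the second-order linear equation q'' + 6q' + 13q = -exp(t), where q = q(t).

Characteristic equation r² + 6r + 13 = 0 has discriminant (6)² - 4·(13) = -16 < 0, so r = -3 ± 2i.
Hence q_h = C1*cos(2*t)*exp(-3*t) + C2*exp(-3*t)*sin(2*t).
Try q_p = A*exp(t). Substituting into the equation and dividing by exp(t) gives A = -1/20, so q_p = -exp(t)/20.

q = -exp(t)/20 + C1*cos(2*t)*exp(-3*t) + C2*exp(-3*t)*sin(2*t)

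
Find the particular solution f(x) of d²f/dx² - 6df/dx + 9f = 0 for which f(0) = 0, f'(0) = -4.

f = -4*x*exp(3*x)

Characteristic equation r² - 6r + 9 = 0 has discriminant (-6)² - 4·(9) = 0, so r = 3 is a repeated root.
Hence f_h = (C1 + C2*x)*exp(3*x).
Apply the initial conditions: f(0) = C1 = 0 and f'(0) = C2 + 3*C1 = -4. Solving gives C1 = 0, C2 = -4.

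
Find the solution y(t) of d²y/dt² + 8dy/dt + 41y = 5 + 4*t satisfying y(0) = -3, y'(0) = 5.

Characteristic equation r² + 8r + 41 = 0 has discriminant (8)² - 4·(41) = -100 < 0, so r = -4 ± 5i.
Hence y_h = C1*cos(5*t)*exp(-4*t) + C2*exp(-4*t)*sin(5*t).
For the particular solution try y_p = A0 + A1*t. Substituting and matching coefficients of each power of t gives A0 = 173/1681, A1 = 4/41, so y_p = 173/1681 + 4*t/41.
General solution: y = 173/1681 + 4*t/41 + C1*cos(5*t)*exp(-4*t) + C2*exp(-4*t)*sin(5*t).
Apply the initial conditions: y(0) = 173/1681 + C1 = -3 and y'(0) = 4/41 - 4*C1 + 5*C2 = 5. Solving gives C1 = -5216/1681, C2 = -12623/8405.

y = 173/1681 + 4*t/41 - 12623*exp(-4*t)*sin(5*t)/8405 - 5216*cos(5*t)*exp(-4*t)/1681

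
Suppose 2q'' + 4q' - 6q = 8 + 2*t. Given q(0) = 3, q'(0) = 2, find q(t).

q = -14/9 + 4*exp(t) - t/3 + 5*exp(-3*t)/9

Divide through by 2: q'' + 2q' - 3q = 4 + t.
Characteristic equation r² + 2r - 3 = 0 factors as (r + 3)(r - 1) = 0, so r = -3, 1.
Hence q_h = C1*exp(-3*t) + C2*exp(t).
For the particular solution try q_p = A0 + A1*t. Substituting and matching coefficients of each power of t gives A0 = -14/9, A1 = -1/3, so q_p = -14/9 - t/3.
General solution: q = -14/9 - t/3 + C1*exp(-3*t) + C2*exp(t).
Apply the initial conditions: q(0) = -14/9 + C1 + C2 = 3 and q'(0) = -1/3 + C2 - 3*C1 = 2. Solving gives C1 = 5/9, C2 = 4.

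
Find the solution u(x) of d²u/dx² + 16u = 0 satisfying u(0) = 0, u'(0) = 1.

u = sin(4*x)/4

Characteristic equation r² + 16 = 0 has discriminant (0)² - 4·(16) = -64 < 0, so r = ± 4i.
Hence u_h = C1*cos(4*x) + C2*sin(4*x).
Apply the initial conditions: u(0) = C1 = 0 and u'(0) = 4*C2 = 1. Solving gives C1 = 0, C2 = 1/4.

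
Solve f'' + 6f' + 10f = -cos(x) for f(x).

f = -2*sin(x)/39 - cos(x)/13 + C1*cos(x)*exp(-3*x) + C2*exp(-3*x)*sin(x)

Characteristic equation r² + 6r + 10 = 0 has discriminant (6)² - 4·(10) = -4 < 0, so r = -3 ± i.
Hence f_h = C1*cos(x)*exp(-3*x) + C2*exp(-3*x)*sin(x).
Try f_p = A*cos(x) + B*sin(x). Substituting and equating the coefficients of cos(x) and sin(x) gives A = -1/13, B = -2/39, so f_p = -2*sin(x)/39 - cos(x)/13.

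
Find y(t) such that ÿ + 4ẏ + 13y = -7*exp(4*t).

y = -7*exp(4*t)/45 + C1*cos(3*t)*exp(-2*t) + C2*exp(-2*t)*sin(3*t)

Characteristic equation r² + 4r + 13 = 0 has discriminant (4)² - 4·(13) = -36 < 0, so r = -2 ± 3i.
Hence y_h = C1*cos(3*t)*exp(-2*t) + C2*exp(-2*t)*sin(3*t).
Try y_p = A*exp(4*t). Substituting into the equation and dividing by exp(4*t) gives A = -7/45, so y_p = -7*exp(4*t)/45.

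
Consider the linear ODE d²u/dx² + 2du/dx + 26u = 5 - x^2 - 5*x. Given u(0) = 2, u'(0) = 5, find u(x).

Characteristic equation r² + 2r + 26 = 0 has discriminant (2)² - 4·(26) = -100 < 0, so r = -1 ± 5i.
Hence u_h = C1*cos(5*x)*exp(-x) + C2*exp(-x)*sin(5*x).
For the particular solution try u_p = A0 + A1*x + A2*x^2. Substituting and matching coefficients of each power of x gives A0 = 921/4394, A1 = -63/338, A2 = -1/26, so u_p = 921/4394 - 63*x/338 - x^2/26.
General solution: u = 921/4394 - 63*x/338 - x^2/26 + C1*cos(5*x)*exp(-x) + C2*exp(-x)*sin(5*x).
Apply the initial conditions: u(0) = 921/4394 + C1 = 2 and u'(0) = -63/338 - C1 + 5*C2 = 5. Solving gives C1 = 7867/4394, C2 = 15328/10985.

u = 921/4394 - 63*x/338 - x**2/26 + 7867*cos(5*x)*exp(-x)/4394 + 15328*exp(-x)*sin(5*x)/10985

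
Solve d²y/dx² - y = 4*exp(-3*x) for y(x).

Characteristic equation r² - 1 = 0 factors as (r + 1)(r - 1) = 0, so r = -1, 1.
Hence y_h = C1*exp(-x) + C2*exp(x).
Try y_p = A*exp(-3*x). Substituting into the equation and dividing by exp(-3*x) gives A = 1/2, so y_p = exp(-3*x)/2.

y = exp(-3*x)/2 + C1*exp(-x) + C2*exp(x)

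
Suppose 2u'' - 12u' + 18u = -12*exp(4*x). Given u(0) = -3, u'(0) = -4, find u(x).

u = -6*exp(4*x) + 3*exp(3*x) + 11*x*exp(3*x)

Divide through by 2: u'' - 6u' + 9u = -6*exp(4*x).
Characteristic equation r² - 6r + 9 = 0 has discriminant (-6)² - 4·(9) = 0, so r = 3 is a repeated root.
Hence u_h = (C1 + C2*x)*exp(3*x).
Try u_p = A*exp(4*x). Substituting into the equation and dividing by exp(4*x) gives A = -6, so u_p = -6*exp(4*x).
General solution: u = -6*exp(4*x) + C1*exp(3*x) + C2*x*exp(3*x).
Apply the initial conditions: u(0) = -6 + C1 = -3 and u'(0) = -24 + C2 + 3*C1 = -4. Solving gives C1 = 3, C2 = 11.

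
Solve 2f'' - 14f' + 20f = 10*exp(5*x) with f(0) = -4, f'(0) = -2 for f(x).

f = -49*exp(2*x)/9 + 13*exp(5*x)/9 + 5*x*exp(5*x)/3

Divide through by 2: f'' - 7f' + 10f = 5*exp(5*x).
Characteristic equation r² - 7r + 10 = 0 factors as (r - 5)(r - 2) = 0, so r = 5, 2.
Hence f_h = C1*exp(5*x) + C2*exp(2*x).
Since exp(5*x) solves the homogeneous equation (r = 5 is a root of multiplicity 1), multiply the trial by x. Try f_p = A*x*exp(5*x). Substituting into the equation and dividing by exp(5*x) gives A = 5/3, so f_p = 5*x*exp(5*x)/3.
General solution: f = C1*exp(5*x) + C2*exp(2*x) + 5*x*exp(5*x)/3.
Apply the initial conditions: f(0) = C1 + C2 = -4 and f'(0) = 5/3 + 2*C2 + 5*C1 = -2. Solving gives C1 = 13/9, C2 = -49/9.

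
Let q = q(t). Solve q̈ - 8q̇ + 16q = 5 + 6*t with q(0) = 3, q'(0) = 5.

q = 1/2 + 3*t/8 + 5*exp(4*t)/2 - 43*t*exp(4*t)/8

Characteristic equation r² - 8r + 16 = 0 has discriminant (-8)² - 4·(16) = 0, so r = 4 is a repeated root.
Hence q_h = (C1 + C2*t)*exp(4*t).
For the particular solution try q_p = A0 + A1*t. Substituting and matching coefficients of each power of t gives A0 = 1/2, A1 = 3/8, so q_p = 1/2 + 3*t/8.
General solution: q = 1/2 + 3*t/8 + C1*exp(4*t) + C2*t*exp(4*t).
Apply the initial conditions: q(0) = 1/2 + C1 = 3 and q'(0) = 3/8 + C2 + 4*C1 = 5. Solving gives C1 = 5/2, C2 = -43/8.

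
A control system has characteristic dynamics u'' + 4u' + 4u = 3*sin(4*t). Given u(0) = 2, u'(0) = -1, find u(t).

u = -9*sin(4*t)/100 - 3*cos(4*t)/25 + 53*exp(-2*t)/25 + 18*t*exp(-2*t)/5

Characteristic equation r² + 4r + 4 = 0 has discriminant (4)² - 4·(4) = 0, so r = -2 is a repeated root.
Hence u_h = (C1 + C2*t)*exp(-2*t).
Try u_p = A*cos(4*t) + B*sin(4*t). Substituting and equating the coefficients of cos(4t) and sin(4t) gives A = -3/25, B = -9/100, so u_p = -9*sin(4*t)/100 - 3*cos(4*t)/25.
General solution: u = -9*sin(4*t)/100 - 3*cos(4*t)/25 + C1*exp(-2*t) + C2*t*exp(-2*t).
Apply the initial conditions: u(0) = -3/25 + C1 = 2 and u'(0) = -9/25 + C2 - 2*C1 = -1. Solving gives C1 = 53/25, C2 = 18/5.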